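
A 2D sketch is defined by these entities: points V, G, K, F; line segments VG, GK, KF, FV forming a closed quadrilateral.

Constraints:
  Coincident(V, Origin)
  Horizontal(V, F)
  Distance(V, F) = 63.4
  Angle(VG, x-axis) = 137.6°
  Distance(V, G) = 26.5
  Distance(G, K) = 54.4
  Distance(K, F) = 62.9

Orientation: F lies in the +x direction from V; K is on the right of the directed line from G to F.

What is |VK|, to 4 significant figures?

30.20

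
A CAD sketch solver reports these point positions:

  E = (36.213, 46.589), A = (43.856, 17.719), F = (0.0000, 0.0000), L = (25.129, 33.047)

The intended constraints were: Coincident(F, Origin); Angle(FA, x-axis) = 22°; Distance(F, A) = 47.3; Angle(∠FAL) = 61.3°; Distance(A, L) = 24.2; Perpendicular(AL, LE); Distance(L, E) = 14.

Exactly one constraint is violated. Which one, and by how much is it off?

Distance(L, E) = 14 — off by 3.50.

F = (0.00, 0.00) ✓; FA at 22.00° ✓; |FA| = 47.30 ✓; ∠FAL = 61.30° ✓; |AL| = 24.20 ✓; ∠(AL, LE) = 90.00° ✓; |LE| = 17.50 ✗.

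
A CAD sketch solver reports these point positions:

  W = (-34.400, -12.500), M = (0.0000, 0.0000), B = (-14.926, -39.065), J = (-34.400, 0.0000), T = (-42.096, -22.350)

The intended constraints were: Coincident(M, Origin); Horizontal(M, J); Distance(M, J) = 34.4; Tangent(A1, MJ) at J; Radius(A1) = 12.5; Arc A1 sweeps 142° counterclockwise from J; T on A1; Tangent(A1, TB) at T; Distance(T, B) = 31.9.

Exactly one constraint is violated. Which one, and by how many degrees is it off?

Tangent(A1, TB) at T — off by 6.40°.

M = (0.00, 0.00) ✓; M.y = 0.00, J.y = 0.00 ✓; |MJ| = 34.40 ✓; ∠(WJ, JM) = 90.00° ✓; |WJ| = 12.50 ✓; bearing(W→T) − bearing(W→J) = 142.0° ✓; |WT| = 12.50 ✓; ∠(WT, TB) = 83.60° ✗; |TB| = 31.90 ✓.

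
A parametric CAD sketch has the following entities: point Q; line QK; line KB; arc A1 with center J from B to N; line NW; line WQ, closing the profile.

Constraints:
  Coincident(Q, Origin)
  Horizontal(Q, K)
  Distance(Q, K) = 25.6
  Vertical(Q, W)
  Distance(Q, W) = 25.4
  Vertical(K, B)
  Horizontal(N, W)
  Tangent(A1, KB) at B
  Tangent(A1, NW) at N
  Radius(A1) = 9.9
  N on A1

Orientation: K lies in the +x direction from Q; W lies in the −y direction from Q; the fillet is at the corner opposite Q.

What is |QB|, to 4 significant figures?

29.93

The virtual corner opposite Q is at (25.60, -25.40). A1 meets KB tangentially, so JB is at right angles to KB and since A1 is tangent to NW there, JN ⟂ NW, with radius 9.9, so the center J sits 9.9 in from both sides at J = (15.70, -15.50). That places the tangent points at B = (25.60, -15.50) on KB and N = (15.70, -25.40) on NW. Then |QB| = |B − Q| = 29.93.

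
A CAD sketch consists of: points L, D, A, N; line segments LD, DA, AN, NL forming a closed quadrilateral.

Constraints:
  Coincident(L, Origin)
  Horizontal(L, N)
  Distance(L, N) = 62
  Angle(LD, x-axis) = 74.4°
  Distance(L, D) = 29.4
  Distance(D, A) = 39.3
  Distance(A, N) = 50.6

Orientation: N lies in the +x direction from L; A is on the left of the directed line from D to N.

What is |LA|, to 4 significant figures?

63.26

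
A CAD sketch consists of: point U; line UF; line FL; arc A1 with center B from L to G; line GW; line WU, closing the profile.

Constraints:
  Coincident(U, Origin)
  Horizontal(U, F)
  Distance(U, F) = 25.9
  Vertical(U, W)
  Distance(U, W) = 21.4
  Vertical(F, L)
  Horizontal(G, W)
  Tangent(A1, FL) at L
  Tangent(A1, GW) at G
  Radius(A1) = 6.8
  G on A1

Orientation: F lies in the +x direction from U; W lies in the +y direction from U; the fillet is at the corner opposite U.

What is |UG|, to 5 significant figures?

28.684

The virtual corner opposite U is at (25.900, 21.400). Since A1 is tangent to FL there, BL ⟂ FL and A1 meets GW tangentially, so BG is at right angles to GW, with radius 6.8, so the center B sits 6.8 in from both sides at B = (19.100, 14.600). That places the tangent points at L = (25.900, 14.600) on FL and G = (19.100, 21.400) on GW. Then |UG| = |G − U| = 28.684.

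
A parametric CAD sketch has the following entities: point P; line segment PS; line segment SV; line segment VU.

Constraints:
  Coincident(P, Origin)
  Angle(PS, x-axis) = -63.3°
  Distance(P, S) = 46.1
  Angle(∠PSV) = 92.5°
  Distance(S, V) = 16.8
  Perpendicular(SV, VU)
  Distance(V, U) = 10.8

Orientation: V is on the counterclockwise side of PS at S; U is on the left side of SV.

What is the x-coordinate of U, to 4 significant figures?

31.61

P is at the origin; PS runs at -63.3° with length 46.1, so S = 46.1·(cos -63.3°, sin -63.3°) = (20.71, -41.18). ∠PSV = 92.5°, so SV runs at -63.3° + (180° − 92.5°) = 24.20° from the x-axis; with |SV| = 16.8, V = S + 16.8·(cos 24.20°, sin 24.20°) = (36.04, -34.30). SV is perpendicular to VU; with |VU| = 10.8 on the left of SV, U = V + 10.8·(-0.4099, 0.9121) = (31.61, -24.45). So U.x = 31.61.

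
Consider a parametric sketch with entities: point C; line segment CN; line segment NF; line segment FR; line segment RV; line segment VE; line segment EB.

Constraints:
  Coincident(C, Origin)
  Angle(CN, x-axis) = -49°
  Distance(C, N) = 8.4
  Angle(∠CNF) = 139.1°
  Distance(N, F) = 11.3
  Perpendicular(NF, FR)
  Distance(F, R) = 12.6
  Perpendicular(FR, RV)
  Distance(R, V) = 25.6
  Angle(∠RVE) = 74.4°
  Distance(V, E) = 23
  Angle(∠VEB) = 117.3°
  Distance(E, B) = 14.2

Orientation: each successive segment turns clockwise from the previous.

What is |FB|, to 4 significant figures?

13.60

C is at the origin; CN runs at -49.0° with length 8.4, so N = (5.511, -6.340). ∠CNF = 139.1° gives NF at -89.90° from the x-axis; with |NF| = 11.3, F = (5.531, -17.64). NF ⟂ FR, so FR runs at -179.9°; with |FR| = 12.6, R = (-7.069, -17.66). The perpendicularity gives RV at right angles to FR, so RV runs at 90.10°; with |RV| = 25.6, V = (-7.114, 7.938). ∠RVE = 74.4° gives VE at -15.50° from the x-axis; with |VE| = 23.0, E = (15.05, 1.792). ∠VEB = 117.3° gives EB at -78.20° from the x-axis; with |EB| = 14.2, B = (17.95, -12.11). Then |FB| = |B − F| = 13.60.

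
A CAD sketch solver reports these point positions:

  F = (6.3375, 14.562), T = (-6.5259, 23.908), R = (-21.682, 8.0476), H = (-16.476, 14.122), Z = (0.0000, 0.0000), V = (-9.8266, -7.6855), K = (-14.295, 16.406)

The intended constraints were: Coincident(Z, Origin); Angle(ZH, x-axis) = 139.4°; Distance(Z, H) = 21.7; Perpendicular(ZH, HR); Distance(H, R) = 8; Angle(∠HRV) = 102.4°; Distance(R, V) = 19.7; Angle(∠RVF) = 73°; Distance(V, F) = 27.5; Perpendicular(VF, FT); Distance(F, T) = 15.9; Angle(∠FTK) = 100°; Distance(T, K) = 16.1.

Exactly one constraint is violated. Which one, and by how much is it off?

Distance(T, K) = 16.1 — off by 5.30.

Z = (0.00, 0.00) ✓; ZH at 139.4° ✓; |ZH| = 21.70 ✓; ∠(ZH, HR) = 90.00° ✓; |HR| = 8.000 ✓; ∠HRV = 102.4° ✓; |RV| = 19.70 ✓; ∠RVF = 73.00° ✓; |VF| = 27.50 ✓; ∠(VF, FT) = 90.00° ✓; |FT| = 15.90 ✓; ∠FTK = 100.0° ✓; |TK| = 10.80 ✗.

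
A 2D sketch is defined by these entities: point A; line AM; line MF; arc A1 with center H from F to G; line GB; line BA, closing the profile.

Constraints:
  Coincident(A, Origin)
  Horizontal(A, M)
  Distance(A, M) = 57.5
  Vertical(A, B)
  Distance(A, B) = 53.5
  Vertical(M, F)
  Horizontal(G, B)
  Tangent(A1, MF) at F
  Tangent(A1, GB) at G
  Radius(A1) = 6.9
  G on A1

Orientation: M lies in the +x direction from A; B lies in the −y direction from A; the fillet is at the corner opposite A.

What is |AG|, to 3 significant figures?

73.6

The virtual corner opposite A is at (57.5, -53.5). A1 meets MF tangentially, so HF is at right angles to MF and the tangent condition forces HG to be normal to GB, with radius 6.9, so the center H sits 6.9 in from both sides at H = (50.6, -46.6). That places the tangent points at F = (57.5, -46.6) on MF and G = (50.6, -53.5) on GB. Then |AG| = |G − A| = 73.6.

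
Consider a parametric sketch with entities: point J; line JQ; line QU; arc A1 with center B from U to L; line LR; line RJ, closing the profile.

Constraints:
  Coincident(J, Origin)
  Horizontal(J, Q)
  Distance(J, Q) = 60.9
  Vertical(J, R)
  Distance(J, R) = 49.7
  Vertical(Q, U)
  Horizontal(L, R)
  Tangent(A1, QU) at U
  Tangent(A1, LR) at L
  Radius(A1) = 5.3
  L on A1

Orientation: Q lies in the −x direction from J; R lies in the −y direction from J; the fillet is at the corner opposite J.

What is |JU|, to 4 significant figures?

75.37

J is at the origin; J and Q share the same y with |JQ| = 60.9 and Q on the −x side, so Q = (-60.90, 0.000). JR is vertical with |JR| = 49.7 and R on the −y side, so R = (0.000, -49.70). The virtual corner opposite J is at (-60.90, -49.70). Tangency of A1 to QU means the radius BU is perpendicular to QU and A1 meets LR tangentially, so BL is at right angles to LR, with radius 5.3, so the center B sits 5.3 in from both sides at B = (-55.60, -44.40). That places the tangent points at U = (-60.90, -44.40) on QU and L = (-55.60, -49.70) on LR. Then |JU| = |U − J| = 75.37.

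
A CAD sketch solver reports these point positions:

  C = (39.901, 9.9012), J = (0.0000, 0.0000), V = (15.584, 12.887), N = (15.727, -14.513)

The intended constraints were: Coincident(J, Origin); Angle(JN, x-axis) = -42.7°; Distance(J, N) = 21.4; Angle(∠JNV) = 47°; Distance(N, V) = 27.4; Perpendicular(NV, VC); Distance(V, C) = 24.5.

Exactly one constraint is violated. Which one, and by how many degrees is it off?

Perpendicular(NV, VC) — off by 7.30°.

J = (0.00, 0.00) ✓; JN at -42.70° ✓; |JN| = 21.40 ✓; ∠JNV = 47.00° ✓; |NV| = 27.40 ✓; ∠(NV, VC) = 97.30° ✗; |VC| = 24.50 ✓.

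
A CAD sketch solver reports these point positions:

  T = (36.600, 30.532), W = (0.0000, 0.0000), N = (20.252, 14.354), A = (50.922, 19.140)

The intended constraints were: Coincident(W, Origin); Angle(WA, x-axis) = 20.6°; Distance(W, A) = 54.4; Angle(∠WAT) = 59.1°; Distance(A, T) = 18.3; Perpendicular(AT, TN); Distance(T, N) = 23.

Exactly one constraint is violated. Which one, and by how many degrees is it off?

Perpendicular(AT, TN) — off by 6.80°.

W = (0.00, 0.00) ✓; WA at 20.60° ✓; |WA| = 54.40 ✓; ∠WAT = 59.10° ✓; |AT| = 18.30 ✓; ∠(AT, TN) = 83.20° ✗; |TN| = 23.00 ✓.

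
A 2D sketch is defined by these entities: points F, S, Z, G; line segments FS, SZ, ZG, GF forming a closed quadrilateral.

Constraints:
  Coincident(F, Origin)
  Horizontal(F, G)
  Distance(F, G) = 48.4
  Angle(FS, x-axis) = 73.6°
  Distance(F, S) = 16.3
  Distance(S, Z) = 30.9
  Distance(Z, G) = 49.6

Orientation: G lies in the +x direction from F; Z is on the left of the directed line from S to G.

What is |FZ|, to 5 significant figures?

46.760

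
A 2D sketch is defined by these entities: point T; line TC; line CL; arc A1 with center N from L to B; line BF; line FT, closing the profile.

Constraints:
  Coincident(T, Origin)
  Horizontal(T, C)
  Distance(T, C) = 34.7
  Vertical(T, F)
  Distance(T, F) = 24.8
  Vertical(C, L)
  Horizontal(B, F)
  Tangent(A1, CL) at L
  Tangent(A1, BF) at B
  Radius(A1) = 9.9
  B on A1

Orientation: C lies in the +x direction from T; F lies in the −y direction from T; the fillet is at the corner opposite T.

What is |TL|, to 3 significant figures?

37.8

T is at the origin; T and C share the same y with |TC| = 34.7 and C on the +x side, so C = (34.7, 0.00). T and F share the same x with |TF| = 24.8 and F on the −y side, so F = (0.00, -24.8). The virtual corner opposite T is at (34.7, -24.8). Tangency of A1 to CL means the radius NL is perpendicular to CL and the tangent condition forces NB to be normal to BF, with radius 9.9, so the center N sits 9.9 in from both sides at N = (24.8, -14.9). That places the tangent points at L = (34.7, -14.9) on CL and B = (24.8, -24.8) on BF. Then |TL| = |L − T| = 37.8.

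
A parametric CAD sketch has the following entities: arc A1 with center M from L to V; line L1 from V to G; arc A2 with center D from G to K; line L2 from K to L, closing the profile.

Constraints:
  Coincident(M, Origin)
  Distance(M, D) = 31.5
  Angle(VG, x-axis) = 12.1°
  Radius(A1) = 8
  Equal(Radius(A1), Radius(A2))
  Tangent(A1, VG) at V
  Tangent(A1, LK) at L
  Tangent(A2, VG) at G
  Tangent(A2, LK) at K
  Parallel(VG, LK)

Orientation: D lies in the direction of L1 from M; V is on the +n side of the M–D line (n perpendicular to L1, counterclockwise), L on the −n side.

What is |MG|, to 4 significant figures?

32.50

Tangency of A1 to both parallel lines with radius 8.0 puts V and L at M ± 8.0·n: V = (-1.677, 7.822), L = (1.677, -7.822). Equal radii place G and K the same way about D: G = D + 8.0·n = (29.12, 14.43), K = D − 8.0·n = (32.48, -1.219). Then |MG| = |G − M| = 32.50.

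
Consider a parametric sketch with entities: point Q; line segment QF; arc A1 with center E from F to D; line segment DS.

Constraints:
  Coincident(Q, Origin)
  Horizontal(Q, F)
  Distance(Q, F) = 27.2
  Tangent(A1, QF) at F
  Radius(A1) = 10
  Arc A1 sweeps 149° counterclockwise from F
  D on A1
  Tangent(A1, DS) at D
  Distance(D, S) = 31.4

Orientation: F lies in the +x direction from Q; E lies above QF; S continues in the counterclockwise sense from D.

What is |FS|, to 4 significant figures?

41.00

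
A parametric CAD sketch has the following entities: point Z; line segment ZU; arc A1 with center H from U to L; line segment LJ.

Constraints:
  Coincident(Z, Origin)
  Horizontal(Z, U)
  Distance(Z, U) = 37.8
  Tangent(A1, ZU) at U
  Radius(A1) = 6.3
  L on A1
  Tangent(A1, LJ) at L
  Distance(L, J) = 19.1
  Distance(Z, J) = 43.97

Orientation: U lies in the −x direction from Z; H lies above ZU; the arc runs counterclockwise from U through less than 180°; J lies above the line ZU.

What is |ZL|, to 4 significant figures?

32.50

Checks: |HL| = 6.300 ✓; ∠(HL, LJ) = 90.00° ✓; |LJ| = 19.10 ✓; |ZJ| = 43.97 ✓.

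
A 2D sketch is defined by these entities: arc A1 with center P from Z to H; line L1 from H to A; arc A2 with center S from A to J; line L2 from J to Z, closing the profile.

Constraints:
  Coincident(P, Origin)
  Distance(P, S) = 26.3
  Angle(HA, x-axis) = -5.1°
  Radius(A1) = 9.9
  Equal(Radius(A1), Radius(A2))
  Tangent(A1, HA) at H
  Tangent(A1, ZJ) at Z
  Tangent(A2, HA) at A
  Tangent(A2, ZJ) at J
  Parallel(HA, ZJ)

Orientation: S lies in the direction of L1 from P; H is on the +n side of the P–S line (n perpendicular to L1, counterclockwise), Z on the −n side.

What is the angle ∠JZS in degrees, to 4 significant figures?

20.63°

The slot axis is L1's direction at -5.1°, so u = (cos -5.1°, sin -5.1°) = (0.9960, -0.08889) and n = (−sin -5.1°, cos -5.1°) = (0.08889, 0.9960). P is at the origin and S lies 26.3 along u from P, so S = 26.3·u = (26.20, -2.338). Tangency of A1 to both parallel lines with radius 9.9 puts H and Z at P ± 9.9·n: H = (0.8801, 9.861), Z = (-0.8801, -9.861). Equal radii place A and J the same way about S: A = S + 9.9·n = (27.08, 7.523), J = S − 9.9·n = (25.32, -12.20). Then cos ∠JZS = ZJ·ZS / (|ZJ||ZS|), giving 20.63°.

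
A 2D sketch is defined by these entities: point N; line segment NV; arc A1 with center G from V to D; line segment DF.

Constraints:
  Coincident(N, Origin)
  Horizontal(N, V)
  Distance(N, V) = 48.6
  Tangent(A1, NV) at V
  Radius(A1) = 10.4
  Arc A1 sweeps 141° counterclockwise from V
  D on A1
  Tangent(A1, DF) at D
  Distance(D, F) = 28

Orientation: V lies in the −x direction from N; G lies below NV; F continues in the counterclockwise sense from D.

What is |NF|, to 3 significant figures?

49.2

N is at the origin; NV is horizontal with |NV| = 48.6 and V on the −x side, so V = (-48.6, 0.00). The tangent condition forces GV to be normal to NV, so G = V + (0, -10.4) = (-48.6, -10.4). On A1, V sits at bearing 90° from G; a 141° counterclockwise sweep puts D at bearing 231°, so D = G + 10.4·(cos 231°, sin 231°) = (-55.1, -18.5). Since A1 is tangent to DF there, GD ⟂ DF, so DF runs along (−sin 231°, cos 231°); with |DF| = 28.0, F = (-33.4, -36.1). Then |NF| = |F − N| = 49.2.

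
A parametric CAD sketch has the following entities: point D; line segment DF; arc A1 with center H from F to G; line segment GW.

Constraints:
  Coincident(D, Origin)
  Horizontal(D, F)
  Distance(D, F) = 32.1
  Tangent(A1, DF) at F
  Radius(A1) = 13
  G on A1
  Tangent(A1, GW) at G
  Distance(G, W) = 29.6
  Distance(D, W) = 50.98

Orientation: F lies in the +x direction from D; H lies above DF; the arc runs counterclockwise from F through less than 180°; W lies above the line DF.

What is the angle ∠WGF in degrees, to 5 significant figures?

116.67°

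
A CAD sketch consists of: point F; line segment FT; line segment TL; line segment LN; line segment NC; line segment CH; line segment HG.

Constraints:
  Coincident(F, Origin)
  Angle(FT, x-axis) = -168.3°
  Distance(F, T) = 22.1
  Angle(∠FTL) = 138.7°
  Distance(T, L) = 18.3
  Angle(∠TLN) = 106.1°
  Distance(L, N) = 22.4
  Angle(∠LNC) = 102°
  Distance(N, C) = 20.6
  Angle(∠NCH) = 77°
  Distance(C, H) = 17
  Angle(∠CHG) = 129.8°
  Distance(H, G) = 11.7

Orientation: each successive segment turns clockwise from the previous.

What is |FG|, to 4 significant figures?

26.92

∠NCH = 77.0° gives CH at -104.5° from the x-axis; with |CH| = 17.0, H = (-15.99, 9.341). ∠CHG = 129.8° gives HG at -154.7° from the x-axis; with |HG| = 11.7, G = (-26.56, 4.341). Then |FG| = |G − F| = 26.92.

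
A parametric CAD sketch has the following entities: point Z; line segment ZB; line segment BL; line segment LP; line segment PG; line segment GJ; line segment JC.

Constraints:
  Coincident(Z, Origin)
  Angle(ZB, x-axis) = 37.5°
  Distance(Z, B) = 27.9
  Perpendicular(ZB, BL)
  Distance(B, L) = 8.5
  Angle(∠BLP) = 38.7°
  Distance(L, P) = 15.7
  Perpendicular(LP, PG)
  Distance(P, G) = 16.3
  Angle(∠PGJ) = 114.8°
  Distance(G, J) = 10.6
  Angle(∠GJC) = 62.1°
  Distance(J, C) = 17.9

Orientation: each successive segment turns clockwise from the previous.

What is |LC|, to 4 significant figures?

7.609

Z is at the origin; ZB runs at 37.5° with length 27.9, so B = (22.13, 16.98). The perpendicularity gives BL at right angles to ZB, so BL runs at -52.50°; with |BL| = 8.5, L = (27.31, 10.24). ∠BLP = 38.7° gives LP at 166.2° from the x-axis; with |LP| = 15.7, P = (12.06, 13.99). LP ⟂ PG, so PG runs at 76.20°; with |PG| = 16.3, G = (15.95, 29.82). ∠PGJ = 114.8° gives GJ at 11.00° from the x-axis; with |GJ| = 10.6, J = (26.36, 31.84). ∠GJC = 62.1° gives JC at -106.9° from the x-axis; with |JC| = 17.9, C = (21.15, 14.71). Then |LC| = |C − L| = 7.609.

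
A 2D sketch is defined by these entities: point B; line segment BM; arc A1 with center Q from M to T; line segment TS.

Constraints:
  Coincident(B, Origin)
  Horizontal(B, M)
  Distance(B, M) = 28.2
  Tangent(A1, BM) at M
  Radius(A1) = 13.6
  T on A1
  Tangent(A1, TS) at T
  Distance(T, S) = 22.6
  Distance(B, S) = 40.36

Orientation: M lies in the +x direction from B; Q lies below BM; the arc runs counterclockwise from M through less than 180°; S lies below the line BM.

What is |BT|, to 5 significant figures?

20.574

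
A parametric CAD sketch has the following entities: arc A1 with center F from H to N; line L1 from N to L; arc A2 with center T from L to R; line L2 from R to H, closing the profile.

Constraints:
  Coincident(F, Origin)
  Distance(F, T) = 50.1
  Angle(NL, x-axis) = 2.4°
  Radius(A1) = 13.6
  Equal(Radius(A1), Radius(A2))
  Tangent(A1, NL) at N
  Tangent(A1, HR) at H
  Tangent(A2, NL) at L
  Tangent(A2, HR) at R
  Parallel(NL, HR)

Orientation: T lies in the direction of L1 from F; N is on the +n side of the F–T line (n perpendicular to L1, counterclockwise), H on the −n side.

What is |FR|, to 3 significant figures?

51.9

Tangency of A1 to both parallel lines with radius 13.6 puts N and H at F ± 13.6·n: N = (-0.570, 13.6), H = (0.570, -13.6). Equal radii place L and R the same way about T: L = T + 13.6·n = (49.5, 15.7), R = T − 13.6·n = (50.6, -11.5). Then |FR| = |R − F| = 51.9.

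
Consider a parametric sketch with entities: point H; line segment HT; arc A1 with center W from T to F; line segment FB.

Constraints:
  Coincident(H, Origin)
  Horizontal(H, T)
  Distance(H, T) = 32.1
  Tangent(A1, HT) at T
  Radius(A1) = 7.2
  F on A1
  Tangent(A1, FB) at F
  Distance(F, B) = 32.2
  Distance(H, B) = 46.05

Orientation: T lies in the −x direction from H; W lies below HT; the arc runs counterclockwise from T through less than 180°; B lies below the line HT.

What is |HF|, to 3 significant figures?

39.9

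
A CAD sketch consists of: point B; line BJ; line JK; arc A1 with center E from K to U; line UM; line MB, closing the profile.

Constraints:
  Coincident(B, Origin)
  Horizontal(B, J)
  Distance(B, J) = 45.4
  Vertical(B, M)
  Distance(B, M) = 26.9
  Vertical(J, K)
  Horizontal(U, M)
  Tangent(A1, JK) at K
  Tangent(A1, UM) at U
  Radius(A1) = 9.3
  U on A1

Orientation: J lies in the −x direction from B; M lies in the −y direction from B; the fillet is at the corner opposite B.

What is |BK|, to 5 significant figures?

48.692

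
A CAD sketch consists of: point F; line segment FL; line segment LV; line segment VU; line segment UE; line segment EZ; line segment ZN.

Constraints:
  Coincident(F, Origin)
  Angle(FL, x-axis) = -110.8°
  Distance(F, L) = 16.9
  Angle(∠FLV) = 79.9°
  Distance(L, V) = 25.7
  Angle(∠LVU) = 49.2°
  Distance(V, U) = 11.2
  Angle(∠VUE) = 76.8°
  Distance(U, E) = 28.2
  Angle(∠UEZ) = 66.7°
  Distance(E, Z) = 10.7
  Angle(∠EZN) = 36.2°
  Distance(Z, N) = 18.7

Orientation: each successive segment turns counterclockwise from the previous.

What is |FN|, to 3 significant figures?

19.5

F is at the origin; FL runs at -110.8° with length 16.9, so L = (-6.00, -15.8). ∠FLV = 79.9° gives LV at -10.7° from the x-axis; with |LV| = 25.7, V = (19.3, -20.6). ∠LVU = 49.2° gives VU at 120° from the x-axis; with |VU| = 11.2, U = (13.6, -10.9). ∠VUE = 76.8° gives UE at -137° from the x-axis; with |UE| = 28.2, E = (-6.89, -30.2). ∠UEZ = 66.7° gives EZ at -23.4° from the x-axis; with |EZ| = 10.7, Z = (2.93, -34.5). ∠EZN = 36.2° gives ZN at 120° from the x-axis; with |ZN| = 18.7, N = (-6.53, -18.3). Then |FN| = |N − F| = 19.5.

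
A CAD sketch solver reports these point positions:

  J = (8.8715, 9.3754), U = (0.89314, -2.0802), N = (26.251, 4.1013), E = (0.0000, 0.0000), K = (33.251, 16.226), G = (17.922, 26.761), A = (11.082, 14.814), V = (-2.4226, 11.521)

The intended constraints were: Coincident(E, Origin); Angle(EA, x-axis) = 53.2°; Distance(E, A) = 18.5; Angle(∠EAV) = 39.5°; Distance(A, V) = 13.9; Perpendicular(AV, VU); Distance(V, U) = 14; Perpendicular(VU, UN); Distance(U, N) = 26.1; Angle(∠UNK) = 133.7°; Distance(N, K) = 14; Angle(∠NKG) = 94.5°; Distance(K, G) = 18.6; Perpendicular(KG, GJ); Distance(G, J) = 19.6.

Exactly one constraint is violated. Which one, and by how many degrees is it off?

Perpendicular(KG, GJ) — off by 7.00°.

E = (0.00, 0.00) ✓; EA at 53.20° ✓; |EA| = 18.50 ✓; ∠EAV = 39.50° ✓; |AV| = 13.90 ✓; ∠(AV, VU) = 90.00° ✓; |VU| = 14.00 ✓; ∠(VU, UN) = 90.00° ✓; |UN| = 26.10 ✓; ∠UNK = 133.7° ✓; |NK| = 14.00 ✓; ∠NKG = 94.50° ✓; |KG| = 18.60 ✓; ∠(KG, GJ) = 97.00° ✗; |GJ| = 19.60 ✓.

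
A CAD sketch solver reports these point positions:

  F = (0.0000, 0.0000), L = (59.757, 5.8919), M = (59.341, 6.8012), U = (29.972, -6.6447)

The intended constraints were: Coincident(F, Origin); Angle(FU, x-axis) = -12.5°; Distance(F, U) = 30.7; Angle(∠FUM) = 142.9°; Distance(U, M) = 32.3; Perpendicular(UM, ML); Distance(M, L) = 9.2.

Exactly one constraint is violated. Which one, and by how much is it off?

Distance(M, L) = 9.2 — off by 8.20.

F = (0.00, 0.00) ✓; FU at -12.50° ✓; |FU| = 30.70 ✓; ∠FUM = 142.9° ✓; |UM| = 32.30 ✓; ∠(UM, ML) = 90.02° ✓; |ML| = 0.9999 ✗.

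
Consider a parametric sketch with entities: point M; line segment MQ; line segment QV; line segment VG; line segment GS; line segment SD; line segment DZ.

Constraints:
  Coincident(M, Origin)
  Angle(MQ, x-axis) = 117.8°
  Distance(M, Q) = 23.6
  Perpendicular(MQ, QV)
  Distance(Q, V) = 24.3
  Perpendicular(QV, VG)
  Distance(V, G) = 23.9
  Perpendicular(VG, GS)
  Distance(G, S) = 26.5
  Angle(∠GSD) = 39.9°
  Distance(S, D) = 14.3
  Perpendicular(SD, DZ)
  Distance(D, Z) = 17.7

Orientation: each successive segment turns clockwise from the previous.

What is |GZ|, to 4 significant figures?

6.071

M is at the origin; MQ runs at 117.8° with length 23.6, so Q = (-11.01, 20.88). MQ is perpendicular to QV, so QV runs at 27.80°; with |QV| = 24.3, V = (10.49, 32.21). The perpendicularity gives VG at right angles to QV, so VG runs at -62.20°; with |VG| = 23.9, G = (21.64, 11.07). VG ⟂ GS, so GS runs at -152.2°; with |GS| = 26.5, S = (-1.806, -1.291). ∠GSD = 39.9° gives SD at 67.70° from the x-axis; with |SD| = 14.3, D = (3.620, 11.94). The perpendicularity gives DZ at right angles to SD, so DZ runs at -22.30°; with |DZ| = 17.7, Z = (20.00, 5.223). Then |GZ| = |Z − G| = 6.071.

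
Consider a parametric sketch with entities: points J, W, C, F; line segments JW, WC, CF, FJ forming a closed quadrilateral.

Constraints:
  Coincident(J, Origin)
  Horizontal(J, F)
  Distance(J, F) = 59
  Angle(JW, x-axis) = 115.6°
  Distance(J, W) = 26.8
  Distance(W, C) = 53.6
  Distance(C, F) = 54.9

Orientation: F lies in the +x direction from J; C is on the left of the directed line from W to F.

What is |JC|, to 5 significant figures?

61.081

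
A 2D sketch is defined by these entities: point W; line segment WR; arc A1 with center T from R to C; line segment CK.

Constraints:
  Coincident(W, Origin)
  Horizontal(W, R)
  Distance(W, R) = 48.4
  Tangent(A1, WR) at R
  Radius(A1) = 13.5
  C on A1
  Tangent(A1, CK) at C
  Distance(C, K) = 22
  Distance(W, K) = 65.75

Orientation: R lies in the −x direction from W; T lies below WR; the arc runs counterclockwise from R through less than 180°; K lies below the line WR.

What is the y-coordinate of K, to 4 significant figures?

-38.90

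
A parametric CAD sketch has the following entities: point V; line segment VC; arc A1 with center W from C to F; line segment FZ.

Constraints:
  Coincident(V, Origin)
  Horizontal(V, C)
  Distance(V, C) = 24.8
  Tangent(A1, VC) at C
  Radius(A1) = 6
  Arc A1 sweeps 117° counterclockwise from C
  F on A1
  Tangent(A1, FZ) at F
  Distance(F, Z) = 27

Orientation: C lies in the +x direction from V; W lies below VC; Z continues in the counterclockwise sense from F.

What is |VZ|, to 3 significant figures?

45.6

V is at the origin; V and C share the same y with |VC| = 24.8 and C on the +x side, so C = (24.8, 0.00). Since A1 is tangent to VC there, WC ⟂ VC, so W = C + (0, -6) = (24.8, -6.00). On A1, C sits at bearing 90° from W; a 117° counterclockwise sweep puts F at bearing 207°, so F = W + 6.0·(cos 207°, sin 207°) = (19.5, -8.72). The tangent condition forces WF to be normal to FZ, so FZ runs along (−sin 207°, cos 207°); with |FZ| = 27.0, Z = (31.7, -32.8). Then |VZ| = |Z − V| = 45.6.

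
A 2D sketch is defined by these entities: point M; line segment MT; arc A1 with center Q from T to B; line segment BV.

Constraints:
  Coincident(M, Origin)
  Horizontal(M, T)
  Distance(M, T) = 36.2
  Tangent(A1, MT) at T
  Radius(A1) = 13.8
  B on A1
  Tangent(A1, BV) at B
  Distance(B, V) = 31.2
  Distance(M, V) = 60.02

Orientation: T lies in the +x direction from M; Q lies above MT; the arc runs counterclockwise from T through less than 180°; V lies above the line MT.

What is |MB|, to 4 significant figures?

52.53

Checks: |QB| = 13.80 ✓; ∠(QB, BV) = 90.00° ✓; |BV| = 31.20 ✓; |MV| = 60.02 ✓.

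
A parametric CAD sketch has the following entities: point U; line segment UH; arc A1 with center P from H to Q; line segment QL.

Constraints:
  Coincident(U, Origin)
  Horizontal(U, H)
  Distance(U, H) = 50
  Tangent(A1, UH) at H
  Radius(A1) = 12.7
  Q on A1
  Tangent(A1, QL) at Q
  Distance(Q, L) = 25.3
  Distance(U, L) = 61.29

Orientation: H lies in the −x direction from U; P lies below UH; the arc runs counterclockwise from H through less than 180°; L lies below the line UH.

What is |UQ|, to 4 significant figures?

63.61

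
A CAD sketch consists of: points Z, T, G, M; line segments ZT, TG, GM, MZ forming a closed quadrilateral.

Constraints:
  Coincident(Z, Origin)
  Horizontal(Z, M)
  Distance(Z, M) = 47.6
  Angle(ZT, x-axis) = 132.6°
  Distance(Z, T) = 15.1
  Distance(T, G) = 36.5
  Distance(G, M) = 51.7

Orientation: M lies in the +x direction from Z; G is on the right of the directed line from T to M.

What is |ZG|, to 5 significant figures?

23.494

Checks: |TG| = 36.50 ✓; |GM| = 51.70 ✓.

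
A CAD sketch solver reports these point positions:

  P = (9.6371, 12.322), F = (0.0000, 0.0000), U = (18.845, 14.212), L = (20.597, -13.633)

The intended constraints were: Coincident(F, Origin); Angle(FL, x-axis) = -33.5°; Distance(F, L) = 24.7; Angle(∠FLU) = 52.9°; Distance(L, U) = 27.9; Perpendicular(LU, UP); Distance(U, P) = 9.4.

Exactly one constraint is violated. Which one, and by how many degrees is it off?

Perpendicular(LU, UP) — off by 8.00°.

F = (0.00, 0.00) ✓; FL at -33.50° ✓; |FL| = 24.70 ✓; ∠FLU = 52.90° ✓; |LU| = 27.90 ✓; ∠(LU, UP) = 98.00° ✗; |UP| = 9.400 ✓.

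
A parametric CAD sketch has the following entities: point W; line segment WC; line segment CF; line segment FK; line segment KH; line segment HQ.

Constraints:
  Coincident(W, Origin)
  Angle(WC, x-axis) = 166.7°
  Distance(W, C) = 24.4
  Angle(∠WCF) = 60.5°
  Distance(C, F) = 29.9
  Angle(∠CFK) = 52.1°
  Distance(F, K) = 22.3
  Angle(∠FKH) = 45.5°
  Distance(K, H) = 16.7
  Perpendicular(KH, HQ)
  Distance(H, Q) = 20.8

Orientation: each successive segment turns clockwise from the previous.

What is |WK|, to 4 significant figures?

5.548

W is at the origin; WC runs at 166.7° with length 24.4, so C = (-23.75, 5.613). ∠WCF = 60.5° gives CF at 47.20° from the x-axis; with |CF| = 29.9, F = (-3.430, 27.55). ∠CFK = 52.1° gives FK at -80.70° from the x-axis; with |FK| = 22.3, K = (0.1735, 5.545). Then |WK| = |K − W| = 5.548.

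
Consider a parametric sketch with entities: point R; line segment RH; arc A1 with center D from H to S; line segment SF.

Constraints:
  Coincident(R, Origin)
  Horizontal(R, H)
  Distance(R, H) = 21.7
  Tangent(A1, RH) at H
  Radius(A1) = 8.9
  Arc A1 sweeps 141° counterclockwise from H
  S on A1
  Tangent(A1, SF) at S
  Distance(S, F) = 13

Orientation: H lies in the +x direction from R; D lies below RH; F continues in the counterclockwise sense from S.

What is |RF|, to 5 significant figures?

35.531

R is at the origin; R and H share the same y with |RH| = 21.7 and H on the +x side, so H = (21.700, 0.0000). A1 meets RH tangentially, so DH is at right angles to RH, so D = H + (0, -8.9) = (21.700, -8.9000). On A1, H sits at bearing 90° from D; a 141° counterclockwise sweep puts S at bearing 231°, so S = D + 8.9·(cos 231°, sin 231°) = (16.099, -15.817). The tangent condition forces DS to be normal to SF, so SF runs along (−sin 231°, cos 231°); with |SF| = 13.0, F = (26.202, -23.998). Then |RF| = |F − R| = 35.531.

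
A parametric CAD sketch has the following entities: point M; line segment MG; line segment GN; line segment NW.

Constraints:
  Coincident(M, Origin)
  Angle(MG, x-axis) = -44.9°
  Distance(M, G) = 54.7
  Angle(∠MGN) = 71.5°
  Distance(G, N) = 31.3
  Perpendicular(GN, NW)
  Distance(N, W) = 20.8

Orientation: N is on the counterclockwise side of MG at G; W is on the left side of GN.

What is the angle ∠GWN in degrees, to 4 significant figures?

56.39°

∠MGN = 71.5°, so GN runs at -44.9° + (180° − 71.5°) = 63.60° from the x-axis; with |GN| = 31.3, N = G + 31.3·(cos 63.60°, sin 63.60°) = (52.66, -10.58). GN ⟂ NW; with |NW| = 20.8 on the left of GN, W = N + 20.8·(-0.8957, 0.4446) = (34.03, -1.327). Then cos ∠GWN = WG·WN / (|WG||WN|), giving 56.39°.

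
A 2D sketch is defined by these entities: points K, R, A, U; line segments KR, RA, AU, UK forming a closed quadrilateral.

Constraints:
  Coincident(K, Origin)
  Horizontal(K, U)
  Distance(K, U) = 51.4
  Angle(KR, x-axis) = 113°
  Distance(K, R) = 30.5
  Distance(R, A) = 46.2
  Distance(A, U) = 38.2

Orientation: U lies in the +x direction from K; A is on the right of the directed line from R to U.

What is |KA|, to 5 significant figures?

17.511

K is at the origin; K and U share the same y with |KU| = 51.4 and U in +x, so U = (51.4, 0). KR runs at 113.0° with |KR| = 30.5, so R = (-11.917, 28.075). A is determined by |RA| = 46.2 and |AU| = 38.2 together: it lies at the intersection of circle(R, 46.2) and circle(U, 38.2). With |RU| = 69.263, the foot of the radical line on RU is 39.506 from R and the perpendicular offset is √(46.2² − 39.506²) = 23.953. Taking the right-of-RU solution: A = (14.488, -9.8352).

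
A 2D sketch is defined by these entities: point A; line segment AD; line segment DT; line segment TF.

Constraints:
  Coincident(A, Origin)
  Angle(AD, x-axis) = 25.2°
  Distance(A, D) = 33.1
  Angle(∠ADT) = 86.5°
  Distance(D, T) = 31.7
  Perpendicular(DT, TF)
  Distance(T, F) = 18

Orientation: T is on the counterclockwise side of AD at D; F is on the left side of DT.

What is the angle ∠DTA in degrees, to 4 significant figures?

48.07°

A is at the origin; AD runs at 25.2° with length 33.1, so D = 33.1·(cos 25.2°, sin 25.2°) = (29.95, 14.09). ∠ADT = 86.5°, so DT runs at 25.2° + (180° − 86.5°) = 118.7° from the x-axis; with |DT| = 31.7, T = D + 31.7·(cos 118.7°, sin 118.7°) = (14.73, 41.90). Then cos ∠DTA = TD·TA / (|TD||TA|), giving 48.07°.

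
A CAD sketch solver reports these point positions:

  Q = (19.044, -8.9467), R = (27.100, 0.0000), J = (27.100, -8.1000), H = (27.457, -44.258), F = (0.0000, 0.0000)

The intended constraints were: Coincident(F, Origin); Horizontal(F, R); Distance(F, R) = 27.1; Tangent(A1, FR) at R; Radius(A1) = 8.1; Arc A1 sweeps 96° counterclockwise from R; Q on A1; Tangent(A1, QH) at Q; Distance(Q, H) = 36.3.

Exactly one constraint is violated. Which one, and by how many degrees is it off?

Tangent(A1, QH) at Q — off by 7.40°.

F = (0.00, 0.00) ✓; F.y = 0.00, R.y = 0.00 ✓; |FR| = 27.10 ✓; ∠(JR, RF) = 90.00° ✓; |JR| = 8.100 ✓; bearing(J→Q) − bearing(J→R) = 96.00° ✓; |JQ| = 8.100 ✓; ∠(JQ, QH) = 82.60° ✗; |QH| = 36.30 ✓.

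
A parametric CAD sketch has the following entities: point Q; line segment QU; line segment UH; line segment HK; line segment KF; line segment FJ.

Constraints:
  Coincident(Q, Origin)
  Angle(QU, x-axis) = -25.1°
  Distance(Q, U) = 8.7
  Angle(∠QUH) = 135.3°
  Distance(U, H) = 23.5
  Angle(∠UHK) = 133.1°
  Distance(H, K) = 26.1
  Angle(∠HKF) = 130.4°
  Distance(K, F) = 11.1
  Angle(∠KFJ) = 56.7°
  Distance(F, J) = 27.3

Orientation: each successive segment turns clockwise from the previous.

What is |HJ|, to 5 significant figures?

13.356

Q is at the origin; QU runs at -25.1° with length 8.7, so U = (7.8784, -3.6905). ∠QUH = 135.3° gives UH at -69.800° from the x-axis; with |UH| = 23.5, H = (15.993, -25.745). ∠UHK = 133.1° gives HK at -116.70° from the x-axis; with |HK| = 26.1, K = (4.2657, -49.062). ∠HKF = 130.4° gives KF at -166.30° from the x-axis; with |KF| = 11.1, F = (-6.5185, -51.691). ∠KFJ = 56.7° gives FJ at 70.400° from the x-axis; with |FJ| = 27.3, J = (2.6394, -25.973). Then |HJ| = |J − H| = 13.356.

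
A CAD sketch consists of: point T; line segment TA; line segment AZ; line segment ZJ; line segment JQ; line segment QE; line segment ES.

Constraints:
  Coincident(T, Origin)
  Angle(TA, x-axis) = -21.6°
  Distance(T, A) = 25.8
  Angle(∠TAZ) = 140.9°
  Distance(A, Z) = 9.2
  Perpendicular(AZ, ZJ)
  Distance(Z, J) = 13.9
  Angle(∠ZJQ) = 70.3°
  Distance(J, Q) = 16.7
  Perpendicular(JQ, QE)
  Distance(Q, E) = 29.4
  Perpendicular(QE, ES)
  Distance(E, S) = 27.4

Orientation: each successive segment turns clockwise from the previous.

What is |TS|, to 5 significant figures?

55.862

T is at the origin; TA runs at -21.6° with length 25.8, so A = (23.988, -9.4976). ∠TAZ = 140.9° gives AZ at -60.700° from the x-axis; with |AZ| = 9.2, Z = (28.491, -17.521). AZ is perpendicular to ZJ, so ZJ runs at -150.70°; with |ZJ| = 13.9, J = (16.369, -24.323). ∠ZJQ = 70.3° gives JQ at 99.600° from the x-axis; with |JQ| = 16.7, Q = (13.584, -7.8569). JQ ⟂ QE, so QE runs at 9.6000°; with |QE| = 29.4, E = (42.572, -2.9539). QE ⟂ ES, so ES runs at -80.400°; with |ES| = 27.4, S = (47.141, -29.970). Then |TS| = |S − T| = 55.862.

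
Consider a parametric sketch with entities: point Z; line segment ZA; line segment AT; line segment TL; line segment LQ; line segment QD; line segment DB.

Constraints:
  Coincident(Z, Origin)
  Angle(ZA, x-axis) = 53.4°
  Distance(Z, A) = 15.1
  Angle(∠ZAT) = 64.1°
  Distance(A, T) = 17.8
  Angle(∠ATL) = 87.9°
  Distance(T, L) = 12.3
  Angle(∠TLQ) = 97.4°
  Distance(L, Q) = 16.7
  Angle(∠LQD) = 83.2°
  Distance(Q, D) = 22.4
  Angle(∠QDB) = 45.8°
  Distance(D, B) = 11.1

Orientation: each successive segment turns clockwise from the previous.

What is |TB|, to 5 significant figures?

8.7621

∠LQD = 83.2° gives QD at 26.000° from the x-axis; with |QD| = 22.4, D = (17.198, 14.915). ∠QDB = 45.8° gives DB at -108.20° from the x-axis; with |DB| = 11.1, B = (13.731, 4.3701). Then |TB| = |B − T| = 8.7621.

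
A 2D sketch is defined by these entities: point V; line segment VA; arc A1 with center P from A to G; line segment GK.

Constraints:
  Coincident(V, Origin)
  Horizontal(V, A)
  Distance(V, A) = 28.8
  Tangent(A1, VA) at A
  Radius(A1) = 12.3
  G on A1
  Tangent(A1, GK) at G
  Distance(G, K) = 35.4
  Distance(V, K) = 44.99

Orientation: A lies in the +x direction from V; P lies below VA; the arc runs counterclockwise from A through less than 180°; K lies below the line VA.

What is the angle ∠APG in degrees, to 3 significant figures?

77.2°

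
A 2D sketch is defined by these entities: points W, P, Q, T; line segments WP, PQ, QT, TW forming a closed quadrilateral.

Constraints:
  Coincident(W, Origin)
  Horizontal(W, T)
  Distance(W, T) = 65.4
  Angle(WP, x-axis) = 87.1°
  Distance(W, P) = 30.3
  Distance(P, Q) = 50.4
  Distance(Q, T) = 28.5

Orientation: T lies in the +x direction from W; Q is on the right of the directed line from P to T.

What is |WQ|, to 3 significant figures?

37.7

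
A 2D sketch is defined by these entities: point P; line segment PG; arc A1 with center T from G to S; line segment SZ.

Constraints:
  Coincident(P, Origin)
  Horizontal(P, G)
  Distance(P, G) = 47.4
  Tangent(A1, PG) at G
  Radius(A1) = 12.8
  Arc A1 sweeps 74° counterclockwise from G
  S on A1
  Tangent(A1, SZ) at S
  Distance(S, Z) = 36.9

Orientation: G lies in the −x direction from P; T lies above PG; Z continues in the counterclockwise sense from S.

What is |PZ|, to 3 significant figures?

51.2

P is at the origin; P and G share the same y with |PG| = 47.4 and G on the −x side, so G = (-47.4, 0.00). Since A1 is tangent to PG there, TG ⟂ PG, so T = G + (0, 12.8) = (-47.4, 12.8). On A1, G sits at bearing -90° from T; a 74° counterclockwise sweep puts S at bearing -16°, so S = T + 12.8·(cos -16°, sin -16°) = (-35.1, 9.27). A1 meets SZ tangentially, so TS is at right angles to SZ, so SZ runs along (−sin -16°, cos -16°); with |SZ| = 36.9, Z = (-24.9, 44.7). Then |PZ| = |Z − P| = 51.2.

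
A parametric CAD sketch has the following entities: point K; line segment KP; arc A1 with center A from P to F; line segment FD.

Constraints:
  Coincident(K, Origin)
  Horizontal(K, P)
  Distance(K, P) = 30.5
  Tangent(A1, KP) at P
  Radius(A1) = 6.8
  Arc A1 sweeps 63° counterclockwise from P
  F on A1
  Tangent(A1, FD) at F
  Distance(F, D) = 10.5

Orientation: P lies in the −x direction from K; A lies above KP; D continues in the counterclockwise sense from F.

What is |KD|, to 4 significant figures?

23.62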